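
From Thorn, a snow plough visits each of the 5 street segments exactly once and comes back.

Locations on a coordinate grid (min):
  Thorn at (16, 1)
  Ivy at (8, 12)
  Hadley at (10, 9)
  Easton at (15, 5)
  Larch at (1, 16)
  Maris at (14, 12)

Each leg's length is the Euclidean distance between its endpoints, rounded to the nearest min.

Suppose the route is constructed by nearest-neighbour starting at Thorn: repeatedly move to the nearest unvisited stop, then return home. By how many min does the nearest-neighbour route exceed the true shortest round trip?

9 min longer than the optimal tour.

From Thorn: Easton=4, Hadley=10, Maris=11, Ivy=14, Larch=21 → choose Easton (4).
From Easton: Hadley=6, Maris=7, Ivy=10, Larch=18 → choose Hadley (6).
From Hadley: Ivy=4, Maris=5, Larch=11 → choose Ivy (4).
From Ivy: Maris=6, Larch=8 → choose Maris (6).
From Maris: Larch=14 → choose Larch (14).
NN route Thorn → Easton → Hadley → Ivy → Maris → Larch → Thorn costs 55.
Optimal: Thorn → Hadley → Larch → Ivy → Maris → Easton → Thorn costs 46 (by enumerating all 60 distinct tours).
Excess = 55 − 46 = 9.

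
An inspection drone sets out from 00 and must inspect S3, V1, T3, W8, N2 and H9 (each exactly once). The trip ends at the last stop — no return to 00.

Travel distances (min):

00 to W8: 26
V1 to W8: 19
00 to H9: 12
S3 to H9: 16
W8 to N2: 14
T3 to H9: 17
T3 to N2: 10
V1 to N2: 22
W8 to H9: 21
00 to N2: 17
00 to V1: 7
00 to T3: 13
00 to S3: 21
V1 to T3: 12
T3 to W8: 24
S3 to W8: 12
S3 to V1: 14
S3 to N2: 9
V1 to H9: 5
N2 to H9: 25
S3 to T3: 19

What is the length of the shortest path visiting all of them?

There are 6! = 720 possible orderings.
00 → S3 → V1 → T3 → W8 → N2 → H9: 21+14+12+24+14+25 = 110
00 → S3 → V1 → T3 → W8 → H9 → N2: 21+14+12+24+21+25 = 117
00 → S3 → V1 → T3 → N2 → W8 → H9: 21+14+12+10+14+21 = 92
00 → S3 → V1 → T3 → N2 → H9 → W8: 21+14+12+10+25+21 = 103
00 → S3 → V1 → T3 → H9 → W8 → N2: 21+14+12+17+21+14 = 99
00 → S3 → V1 → T3 → H9 → N2 → W8: 21+14+12+17+25+14 = 103
00 → S3 → V1 → W8 → T3 → N2 → H9: 21+14+19+24+10+25 = 113
00 → S3 → V1 → W8 → T3 → H9 → N2: 21+14+19+24+17+25 = 120
… (712 more)
00 → V1 → H9 → T3 → N2 → S3 → W8: 7+5+17+10+9+12 = 60  ← best
The minimum is 60.
One shortest path: 00 → V1 → H9 → T3 → N2 → S3 → W8.

Shortest open route: 60 min.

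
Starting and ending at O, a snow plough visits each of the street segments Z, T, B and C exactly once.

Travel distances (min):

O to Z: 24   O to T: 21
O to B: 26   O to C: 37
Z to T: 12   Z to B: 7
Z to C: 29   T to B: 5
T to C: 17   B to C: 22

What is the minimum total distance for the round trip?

O-Z-T-B-C-O: 24+12+5+22+37 = 100
O-Z-T-C-B-O: 24+12+17+22+26 = 101
O-Z-B-T-C-O: 24+7+5+17+37 = 90
O-Z-B-C-T-O: 24+7+22+17+21 = 91
O-Z-C-T-B-O: 24+29+17+5+26 = 101
O-Z-C-B-T-O: 24+29+22+5+21 = 101
O-T-Z-B-C-O: 21+12+7+22+37 = 99
O-T-Z-C-B-O: 21+12+29+22+26 = 110
O-T-B-Z-C-O: 21+5+7+29+37 = 99
O-T-C-Z-B-O: 21+17+29+7+26 = 100
O-B-Z-T-C-O: 26+7+12+17+37 = 99
O-B-T-Z-C-O: 26+5+12+29+37 = 109
The minimum is 90.
One optimal route: O → Z → B → T → C → O (or its reverse).

90 min — the shortest possible round trip.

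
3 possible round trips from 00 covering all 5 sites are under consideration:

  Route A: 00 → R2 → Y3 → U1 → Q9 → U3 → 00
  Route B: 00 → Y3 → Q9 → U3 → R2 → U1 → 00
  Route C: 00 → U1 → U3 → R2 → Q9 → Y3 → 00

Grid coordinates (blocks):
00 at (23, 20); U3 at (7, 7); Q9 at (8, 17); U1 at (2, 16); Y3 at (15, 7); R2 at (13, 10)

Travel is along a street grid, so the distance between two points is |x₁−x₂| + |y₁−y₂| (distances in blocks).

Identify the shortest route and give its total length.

Route A: 20 + 5 + 22 + 7 + 11 + 29 = 94
Route B: 21 + 17 + 11 + 9 + 17 + 25 = 100
Route C: 25 + 14 + 9 + 12 + 17 + 21 = 98

94 blocks — Route A is the shortest.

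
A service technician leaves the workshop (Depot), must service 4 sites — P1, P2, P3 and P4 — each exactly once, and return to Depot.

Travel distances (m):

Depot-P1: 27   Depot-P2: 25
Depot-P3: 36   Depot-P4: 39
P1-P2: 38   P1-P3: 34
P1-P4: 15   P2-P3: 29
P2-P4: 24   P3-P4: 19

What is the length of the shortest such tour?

Minimum total distance: 115 m.

Depot→P1→P2→P3→P4→Depot: 27+38+29+19+39 = 152
Depot→P1→P2→P4→P3→Depot: 27+38+24+19+36 = 144
Depot→P1→P3→P2→P4→Depot: 27+34+29+24+39 = 153
Depot→P1→P3→P4→P2→Depot: 27+34+19+24+25 = 129
Depot→P1→P4→P2→P3→Depot: 27+15+24+29+36 = 131
Depot→P1→P4→P3→P2→Depot: 27+15+19+29+25 = 115
Depot→P2→P1→P3→P4→Depot: 25+38+34+19+39 = 155
Depot→P2→P1→P4→P3→Depot: 25+38+15+19+36 = 133
Depot→P2→P3→P1→P4→Depot: 25+29+34+15+39 = 142
Depot→P2→P4→P1→P3→Depot: 25+24+15+34+36 = 134
Depot→P3→P1→P2→P4→Depot: 36+34+38+24+39 = 171
Depot→P3→P2→P1→P4→Depot: 36+29+38+15+39 = 157
The minimum is 115.
One optimal route: Depot → P1 → P4 → P3 → P2 → Depot (or its reverse).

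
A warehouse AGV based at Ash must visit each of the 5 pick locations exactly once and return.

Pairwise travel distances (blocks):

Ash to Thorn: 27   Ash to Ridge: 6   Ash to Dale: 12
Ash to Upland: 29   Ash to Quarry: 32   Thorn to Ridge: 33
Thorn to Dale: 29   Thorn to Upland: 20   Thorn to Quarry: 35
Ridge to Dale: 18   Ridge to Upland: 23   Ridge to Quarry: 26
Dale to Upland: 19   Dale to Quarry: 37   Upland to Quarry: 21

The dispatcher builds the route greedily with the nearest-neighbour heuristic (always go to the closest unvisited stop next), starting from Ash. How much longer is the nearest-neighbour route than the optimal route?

Ash: Ridge=6, Dale=12, Thorn=27, Upland=29, Quarry=32 ⇒ Ridge
Ridge: Dale=18, Upland=23, Quarry=26, Thorn=33 ⇒ Dale
Dale: Upland=19, Thorn=29, Quarry=37 ⇒ Upland
Upland: Thorn=20, Quarry=21 ⇒ Thorn
Thorn: Quarry=35 ⇒ Quarry
NN route Ash → Ridge → Dale → Upland → Thorn → Quarry → Ash costs 130.
Optimal: Ash → Ridge → Quarry → Upland → Thorn → Dale → Ash costs 114 (by enumerating all 60 distinct tours).
Excess = 130 − 114 = 16.

The nearest-neighbour route is 16 blocks longer than optimal.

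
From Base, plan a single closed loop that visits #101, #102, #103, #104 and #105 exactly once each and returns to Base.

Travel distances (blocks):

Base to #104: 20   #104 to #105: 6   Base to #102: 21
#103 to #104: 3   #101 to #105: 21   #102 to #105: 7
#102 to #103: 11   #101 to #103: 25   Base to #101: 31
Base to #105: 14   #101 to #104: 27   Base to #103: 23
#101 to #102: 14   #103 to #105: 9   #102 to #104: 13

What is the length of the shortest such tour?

Base-#101-#102-#103-#104-#105-Base: 31+14+11+3+6+14 = 79
Base-#101-#102-#103-#105-#104-Base: 31+14+11+9+6+20 = 91
Base-#101-#102-#104-#103-#105-Base: 31+14+13+3+9+14 = 84
Base-#101-#102-#104-#105-#103-Base: 31+14+13+6+9+23 = 96
Base-#101-#102-#105-#103-#104-Base: 31+14+7+9+3+20 = 84
Base-#101-#102-#105-#104-#103-Base: 31+14+7+6+3+23 = 84
Base-#101-#103-#102-#104-#105-Base: 31+25+11+13+6+14 = 100
Base-#101-#103-#102-#105-#104-Base: 31+25+11+7+6+20 = 100
Base-#101-#103-#104-#102-#105-Base: 31+25+3+13+7+14 = 93
Base-#101-#103-#104-#105-#102-Base: 31+25+3+6+7+21 = 93
Base-#101-#103-#105-#102-#104-Base: 31+25+9+7+13+20 = 105
Base-#101-#103-#105-#104-#102-Base: 31+25+9+6+13+21 = 105
Base-#101-#104-#102-#103-#105-Base: 31+27+13+11+9+14 = 105
Base-#101-#104-#102-#105-#103-Base: 31+27+13+7+9+23 = 110
… (46 more)
The minimum is 79.
One optimal route: Base → #101 → #102 → #103 → #104 → #105 → Base (or its reverse).

Minimum total distance: 79 blocks.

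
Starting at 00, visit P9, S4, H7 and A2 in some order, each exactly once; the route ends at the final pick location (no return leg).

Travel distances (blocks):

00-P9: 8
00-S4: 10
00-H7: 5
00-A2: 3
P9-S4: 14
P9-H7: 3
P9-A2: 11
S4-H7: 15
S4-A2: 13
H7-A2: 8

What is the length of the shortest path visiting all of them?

There are 4! = 24 possible orderings.
00 - P9 - S4 - H7 - A2: 8+14+15+8 = 45
00 - P9 - S4 - A2 - H7: 8+14+13+8 = 43
00 - P9 - H7 - S4 - A2: 8+3+15+13 = 39
00 - P9 - H7 - A2 - S4: 8+3+8+13 = 32
00 - P9 - A2 - S4 - H7: 8+11+13+15 = 47
00 - P9 - A2 - H7 - S4: 8+11+8+15 = 42
00 - S4 - P9 - H7 - A2: 10+14+3+8 = 35
00 - S4 - P9 - A2 - H7: 10+14+11+8 = 43
00 - S4 - H7 - P9 - A2: 10+15+3+11 = 39
00 - S4 - H7 - A2 - P9: 10+15+8+11 = 44
00 - S4 - A2 - P9 - H7: 10+13+11+3 = 37
00 - S4 - A2 - H7 - P9: 10+13+8+3 = 34
00 - H7 - P9 - S4 - A2: 5+3+14+13 = 35
00 - H7 - P9 - A2 - S4: 5+3+11+13 = 32
… (10 more)
00 - A2 - H7 - P9 - S4: 3+8+3+14 = 28  ← best
The minimum is 28.
One shortest path: 00 → A2 → H7 → P9 → S4.

Shortest open route: 28 blocks.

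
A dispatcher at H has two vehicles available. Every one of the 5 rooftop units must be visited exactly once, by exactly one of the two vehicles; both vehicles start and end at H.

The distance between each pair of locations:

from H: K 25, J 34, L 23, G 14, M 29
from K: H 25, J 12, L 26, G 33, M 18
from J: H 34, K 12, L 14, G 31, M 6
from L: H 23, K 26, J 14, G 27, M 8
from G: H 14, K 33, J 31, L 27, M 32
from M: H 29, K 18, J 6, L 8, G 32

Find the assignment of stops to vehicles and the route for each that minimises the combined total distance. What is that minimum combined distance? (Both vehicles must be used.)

Try each way of splitting the stops between the two vehicles (each non-empty) and, for each split, find the best tour for each vehicle:
  {K} + {J, L, G, M}: 50 + 82 = 132
  {J} + {K, L, G, M}: 68 + 92 = 160
  {K, J} + {L, G, M}: 71 + 77 = 148
  {L} + {K, J, G, M}: 46 + 89 = 135
  {K, L} + {J, G, M}: 74 + 80 = 154
  {J, L} + {K, G, M}: 71 + 89 = 160
  … (15 splits in total)
  {G} + {K, J, L, M}: 28 + 74 = 102  ← best
Best: vehicle 1 H → G → H = 28; vehicle 2 H → K → J → M → L → H = 74; combined 102.

Minimum combined distance: 102.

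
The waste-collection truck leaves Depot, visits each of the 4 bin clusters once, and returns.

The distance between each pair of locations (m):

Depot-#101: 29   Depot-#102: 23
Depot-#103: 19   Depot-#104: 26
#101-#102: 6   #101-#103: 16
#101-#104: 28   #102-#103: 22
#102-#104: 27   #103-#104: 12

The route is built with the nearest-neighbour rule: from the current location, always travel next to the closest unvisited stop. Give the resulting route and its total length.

Total distance 93 m via the nearest-neighbour route Depot → #103 → #104 → #102 → #101 → Depot.

At Depot the remaining stops are #103 19, #102 23, #104 26, #101 29; go to #103.
At #103 the remaining stops are #104 12, #101 16, #102 22; go to #104.
At #104 the remaining stops are #102 27, #101 28; go to #102.
At #102 the remaining stops are #101 6; go to #101.
Return #101→Depot: 29.
Total = 19 + 12 + 27 + 6 + 29 = 93.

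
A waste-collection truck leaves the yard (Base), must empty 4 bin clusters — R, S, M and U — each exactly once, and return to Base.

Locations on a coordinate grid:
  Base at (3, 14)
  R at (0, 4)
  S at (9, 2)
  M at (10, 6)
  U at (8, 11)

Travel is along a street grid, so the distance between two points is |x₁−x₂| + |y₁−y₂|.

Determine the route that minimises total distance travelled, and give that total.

Shortest round trip = 44.

With 4 stops there are 4!/2 = 12 distinct round trips (a route and its reverse cost the same).
Base - R - S - M - U - Base: 13+11+5+7+8 = 44
Base - R - S - U - M - Base: 13+11+10+7+15 = 56
Base - R - M - S - U - Base: 13+12+5+10+8 = 48
Base - R - M - U - S - Base: 13+12+7+10+18 = 60
Base - R - U - S - M - Base: 13+15+10+5+15 = 58
Base - R - U - M - S - Base: 13+15+7+5+18 = 58
Base - S - R - M - U - Base: 18+11+12+7+8 = 56
Base - S - R - U - M - Base: 18+11+15+7+15 = 66
Base - S - M - R - U - Base: 18+5+12+15+8 = 58
Base - S - U - R - M - Base: 18+10+15+12+15 = 70
Base - M - R - S - U - Base: 15+12+11+10+8 = 56
Base - M - S - R - U - Base: 15+5+11+15+8 = 54
The minimum is 44.
One optimal route: Base → R → S → M → U → Base (or its reverse).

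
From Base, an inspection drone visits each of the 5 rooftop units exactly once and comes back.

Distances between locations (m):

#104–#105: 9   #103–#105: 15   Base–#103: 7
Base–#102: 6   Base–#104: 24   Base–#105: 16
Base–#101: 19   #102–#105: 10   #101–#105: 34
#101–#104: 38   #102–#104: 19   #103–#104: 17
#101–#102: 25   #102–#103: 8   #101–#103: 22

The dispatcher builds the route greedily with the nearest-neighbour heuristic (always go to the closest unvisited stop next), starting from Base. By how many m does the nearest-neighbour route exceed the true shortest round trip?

The nearest-neighbour route is 12 m longer than optimal.

Base: #102=6, #103=7, #105=16, #101=19, #104=24 ⇒ #102
#102: #103=8, #105=10, #104=19, #101=25 ⇒ #103
#103: #105=15, #104=17, #101=22 ⇒ #105
#105: #104=9, #101=34 ⇒ #104
#104: #101=38 ⇒ #101
NN route Base → #102 → #103 → #105 → #104 → #101 → Base costs 95.
Optimal: Base → #101 → #103 → #104 → #105 → #102 → Base costs 83 (by enumerating all 60 distinct tours).
Excess = 95 − 83 = 12.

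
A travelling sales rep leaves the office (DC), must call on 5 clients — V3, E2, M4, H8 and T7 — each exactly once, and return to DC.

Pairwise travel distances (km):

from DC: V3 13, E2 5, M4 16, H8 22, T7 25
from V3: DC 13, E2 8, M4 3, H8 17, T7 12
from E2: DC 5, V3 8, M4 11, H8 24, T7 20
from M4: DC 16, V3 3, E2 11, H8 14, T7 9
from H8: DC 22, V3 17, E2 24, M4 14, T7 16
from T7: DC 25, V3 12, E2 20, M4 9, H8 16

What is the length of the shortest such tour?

With 5 stops there are 5!/2 = 60 distinct round trips (a route and its reverse cost the same).
DC - V3 - E2 - M4 - H8 - T7 - DC: 13+8+11+14+16+25 = 87
DC - V3 - E2 - M4 - T7 - H8 - DC: 13+8+11+9+16+22 = 79
DC - V3 - E2 - H8 - M4 - T7 - DC: 13+8+24+14+9+25 = 93
DC - V3 - E2 - H8 - T7 - M4 - DC: 13+8+24+16+9+16 = 86
DC - V3 - E2 - T7 - M4 - H8 - DC: 13+8+20+9+14+22 = 86
DC - V3 - E2 - T7 - H8 - M4 - DC: 13+8+20+16+14+16 = 87
DC - V3 - M4 - E2 - H8 - T7 - DC: 13+3+11+24+16+25 = 92
DC - V3 - M4 - E2 - T7 - H8 - DC: 13+3+11+20+16+22 = 85
DC - V3 - M4 - H8 - E2 - T7 - DC: 13+3+14+24+20+25 = 99
DC - V3 - M4 - H8 - T7 - E2 - DC: 13+3+14+16+20+5 = 71
DC - V3 - M4 - T7 - E2 - H8 - DC: 13+3+9+20+24+22 = 91
DC - V3 - M4 - T7 - H8 - E2 - DC: 13+3+9+16+24+5 = 70
DC - V3 - H8 - E2 - M4 - T7 - DC: 13+17+24+11+9+25 = 99
DC - V3 - H8 - E2 - T7 - M4 - DC: 13+17+24+20+9+16 = 99
… (46 more)
DC - E2 - V3 - M4 - T7 - H8 - DC: 5+8+3+9+16+22 = 63  ← best
The minimum is 63.
One optimal route: DC → E2 → V3 → M4 → T7 → H8 → DC (or its reverse).

Shortest round trip = 63 km.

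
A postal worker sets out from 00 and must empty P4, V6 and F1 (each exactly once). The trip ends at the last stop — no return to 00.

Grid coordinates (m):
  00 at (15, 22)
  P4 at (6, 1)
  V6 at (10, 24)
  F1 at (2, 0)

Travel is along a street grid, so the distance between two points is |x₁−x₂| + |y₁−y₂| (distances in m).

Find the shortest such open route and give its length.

There are 3! = 6 possible orderings.
00 - P4 - V6 - F1: 30+27+32 = 89
00 - P4 - F1 - V6: 30+5+32 = 67
00 - V6 - P4 - F1: 7+27+5 = 39
00 - V6 - F1 - P4: 7+32+5 = 44
00 - F1 - P4 - V6: 35+5+27 = 67
00 - F1 - V6 - P4: 35+32+27 = 94
The minimum is 39.
One shortest path: 00 → V6 → P4 → F1.

Minimum one-way distance = 39 m.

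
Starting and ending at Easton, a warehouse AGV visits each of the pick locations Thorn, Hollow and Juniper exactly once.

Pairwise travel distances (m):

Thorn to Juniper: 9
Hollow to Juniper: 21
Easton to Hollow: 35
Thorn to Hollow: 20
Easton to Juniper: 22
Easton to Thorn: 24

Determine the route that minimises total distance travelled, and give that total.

Easton→Thorn→Hollow→Juniper→Easton: 24+20+21+22 = 87
Easton→Thorn→Juniper→Hollow→Easton: 24+9+21+35 = 89
Easton→Hollow→Thorn→Juniper→Easton: 35+20+9+22 = 86
The minimum is 86.
One optimal route: Easton → Hollow → Thorn → Juniper → Easton (or its reverse).

Shortest round trip = 86 m.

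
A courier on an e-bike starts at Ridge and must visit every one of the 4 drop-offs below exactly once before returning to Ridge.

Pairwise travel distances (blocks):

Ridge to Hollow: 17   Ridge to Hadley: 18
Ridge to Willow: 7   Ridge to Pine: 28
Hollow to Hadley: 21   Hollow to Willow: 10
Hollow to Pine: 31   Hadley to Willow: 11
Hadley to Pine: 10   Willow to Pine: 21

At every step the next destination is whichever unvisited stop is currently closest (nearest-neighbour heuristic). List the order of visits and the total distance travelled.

Nearest-neighbour total = 76 blocks; route Ridge → Willow → Hollow → Hadley → Pine → Ridge.

From Ridge: distances to unvisited — Willow=7, Hollow=17, Hadley=18, Pine=28. Nearest is Willow (7).
From Willow: distances to unvisited — Hollow=10, Hadley=11, Pine=21. Nearest is Hollow (10).
From Hollow: distances to unvisited — Hadley=21, Pine=31. Nearest is Hadley (21).
From Hadley: distances to unvisited — Pine=10. Nearest is Pine (10).
Return Pine→Ridge: 28.
Total = 7 + 10 + 21 + 10 + 28 = 76.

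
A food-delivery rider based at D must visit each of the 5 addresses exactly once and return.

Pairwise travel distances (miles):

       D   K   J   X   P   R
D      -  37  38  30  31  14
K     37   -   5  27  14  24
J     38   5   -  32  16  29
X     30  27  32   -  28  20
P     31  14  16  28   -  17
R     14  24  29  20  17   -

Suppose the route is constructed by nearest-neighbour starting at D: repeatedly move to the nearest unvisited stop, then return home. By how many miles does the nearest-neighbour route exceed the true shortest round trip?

D: R=14, X=30, P=31, K=37, J=38 ⇒ R
R: P=17, X=20, K=24, J=29 ⇒ P
P: K=14, J=16, X=28 ⇒ K
K: J=5, X=27 ⇒ J
J: X=32 ⇒ X
NN route D → R → P → K → J → X → D costs 112.
Optimal: D → X → K → J → P → R → D costs 109 (by enumerating all 60 distinct tours).
Excess = 112 − 109 = 3.

3 miles longer than the optimal tour.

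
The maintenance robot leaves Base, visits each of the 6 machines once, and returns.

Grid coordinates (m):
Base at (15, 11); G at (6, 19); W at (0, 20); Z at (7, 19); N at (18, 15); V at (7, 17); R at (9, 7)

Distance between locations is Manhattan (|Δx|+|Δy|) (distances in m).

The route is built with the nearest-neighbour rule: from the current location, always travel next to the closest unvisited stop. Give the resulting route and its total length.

Total distance 62 m via the nearest-neighbour route Base → N → V → Z → G → W → R → Base.

Base → [N:7 / R:10 / V:14 / Z:16 / G:17 / W:24] → N (7)
N → [V:13 / Z:15 / G:16 / R:17 / W:23] → V (13)
V → [Z:2 / G:3 / W:10 / R:12] → Z (2)
Z → [G:1 / W:8 / R:14] → G (1)
G → [W:7 / R:15] → W (7)
W → [R:22] → R (22)
Return R→Base: 10.
Total = 7 + 13 + 2 + 1 + 7 + 22 + 10 = 62.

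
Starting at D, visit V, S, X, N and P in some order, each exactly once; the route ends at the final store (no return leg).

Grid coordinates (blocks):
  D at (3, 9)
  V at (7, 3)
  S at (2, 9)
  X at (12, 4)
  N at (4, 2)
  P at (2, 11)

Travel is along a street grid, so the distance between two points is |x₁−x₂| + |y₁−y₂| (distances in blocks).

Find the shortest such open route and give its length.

There are 5! = 120 possible orderings.
D→V→S→X→N→P: 10+11+15+10+11 = 57
D→V→S→X→P→N: 10+11+15+17+11 = 64
D→V→S→N→X→P: 10+11+9+10+17 = 57
D→V→S→N→P→X: 10+11+9+11+17 = 58
D→V→S→P→X→N: 10+11+2+17+10 = 50
D→V→S→P→N→X: 10+11+2+11+10 = 44
D→V→X→S→N→P: 10+6+15+9+11 = 51
D→V→X→S→P→N: 10+6+15+2+11 = 44
D→V→X→N→S→P: 10+6+10+9+2 = 37
D→V→X→N→P→S: 10+6+10+11+2 = 39
D→V→X→P→S→N: 10+6+17+2+9 = 44
D→V→X→P→N→S: 10+6+17+11+9 = 53
D→V→N→S→X→P: 10+4+9+15+17 = 55
D→V→N→S→P→X: 10+4+9+2+17 = 42
… (106 more)
D→S→P→N→V→X: 1+2+11+4+6 = 24  ← best
The minimum is 24.
One shortest path: D → S → P → N → V → X.

Shortest open route: 24 blocks.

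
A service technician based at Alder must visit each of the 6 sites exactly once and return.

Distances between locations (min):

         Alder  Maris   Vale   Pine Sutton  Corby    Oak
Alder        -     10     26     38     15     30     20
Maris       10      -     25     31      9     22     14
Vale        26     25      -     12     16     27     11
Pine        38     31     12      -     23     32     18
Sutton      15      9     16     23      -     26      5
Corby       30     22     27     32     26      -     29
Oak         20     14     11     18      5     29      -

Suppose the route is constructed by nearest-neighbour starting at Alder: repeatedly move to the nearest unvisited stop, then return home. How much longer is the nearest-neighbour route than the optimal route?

Excess over optimum: 2 min.

Alder: Maris=10, Sutton=15, Oak=20, Vale=26, Corby=30, Pine=38 ⇒ Maris
Maris: Sutton=9, Oak=14, Corby=22, Vale=25, Pine=31 ⇒ Sutton
Sutton: Oak=5, Vale=16, Pine=23, Corby=26 ⇒ Oak
Oak: Vale=11, Pine=18, Corby=29 ⇒ Vale
Vale: Pine=12, Corby=27 ⇒ Pine
Pine: Corby=32 ⇒ Corby
NN route Alder → Maris → Sutton → Oak → Vale → Pine → Corby → Alder costs 109.
Optimal: Alder → Maris → Corby → Pine → Vale → Oak → Sutton → Alder costs 107 (by enumerating all 360 distinct tours).
Excess = 109 − 107 = 2.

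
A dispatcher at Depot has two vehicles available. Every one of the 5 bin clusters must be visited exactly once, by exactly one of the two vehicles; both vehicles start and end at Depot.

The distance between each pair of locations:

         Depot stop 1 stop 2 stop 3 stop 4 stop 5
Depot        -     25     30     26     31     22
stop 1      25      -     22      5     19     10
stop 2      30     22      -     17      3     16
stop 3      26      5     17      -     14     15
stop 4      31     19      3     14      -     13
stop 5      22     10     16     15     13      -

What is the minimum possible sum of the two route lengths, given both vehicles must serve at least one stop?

121 — the smallest possible combined total.

Try each way of splitting the stops between the two vehicles (each non-empty) and, for each split, find the best tour for each vehicle:
  {stop 1} + {stop 2, stop 3, stop 4, stop 5}: 50 + 81 = 131
  {stop 2} + {stop 1, stop 3, stop 4, stop 5}: 60 + 79 = 139
  {stop 1, stop 2} + {stop 3, stop 4, stop 5}: 77 + 75 = 152
  {stop 3} + {stop 1, stop 2, stop 4, stop 5}: 52 + 81 = 133
  {stop 1, stop 3} + {stop 2, stop 4, stop 5}: 56 + 68 = 124
  {stop 2, stop 3} + {stop 1, stop 4, stop 5}: 73 + 79 = 152
  … (15 splits in total)
  {stop 1, stop 2, stop 3, stop 4} + {stop 5}: 77 + 44 = 121  ← best
Best: vehicle 1 Depot → stop 1 → stop 3 → stop 4 → stop 2 → Depot = 77; vehicle 2 Depot → stop 5 → Depot = 44; combined 121.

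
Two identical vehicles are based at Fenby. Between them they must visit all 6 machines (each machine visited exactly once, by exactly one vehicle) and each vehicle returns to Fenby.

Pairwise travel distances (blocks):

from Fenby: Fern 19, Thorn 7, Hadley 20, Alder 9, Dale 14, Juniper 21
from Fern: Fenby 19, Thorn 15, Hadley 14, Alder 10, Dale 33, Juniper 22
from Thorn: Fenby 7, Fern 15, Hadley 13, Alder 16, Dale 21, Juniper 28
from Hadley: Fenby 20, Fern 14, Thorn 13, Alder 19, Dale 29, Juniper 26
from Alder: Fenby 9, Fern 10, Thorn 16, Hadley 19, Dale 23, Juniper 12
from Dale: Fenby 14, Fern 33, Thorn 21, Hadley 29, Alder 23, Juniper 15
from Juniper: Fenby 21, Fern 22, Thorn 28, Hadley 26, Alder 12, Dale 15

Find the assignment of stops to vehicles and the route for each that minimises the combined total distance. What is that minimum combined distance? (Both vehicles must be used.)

Minimum combined distance: 99 blocks.

Try each way of splitting the stops between the two vehicles (each non-empty) and, for each split, find the best tour for each vehicle:
  {Fern} + {Thorn, Hadley, Alder, Dale, Juniper}: 38 + 80 = 118
  {Thorn} + {Fern, Hadley, Alder, Dale, Juniper}: 14 + 85 = 99
  {Fern, Thorn} + {Hadley, Alder, Dale, Juniper}: 41 + 80 = 121
  {Hadley} + {Fern, Thorn, Alder, Dale, Juniper}: 40 + 73 = 113
  {Fern, Hadley} + {Thorn, Alder, Dale, Juniper}: 53 + 64 = 117
  {Thorn, Hadley} + {Fern, Alder, Dale, Juniper}: 40 + 70 = 110
  … (31 splits in total)
Best: vehicle 1 Fenby → Thorn → Fenby = 14; vehicle 2 Fenby → Hadley → Fern → Alder → Juniper → Dale → Fenby = 85; combined 99.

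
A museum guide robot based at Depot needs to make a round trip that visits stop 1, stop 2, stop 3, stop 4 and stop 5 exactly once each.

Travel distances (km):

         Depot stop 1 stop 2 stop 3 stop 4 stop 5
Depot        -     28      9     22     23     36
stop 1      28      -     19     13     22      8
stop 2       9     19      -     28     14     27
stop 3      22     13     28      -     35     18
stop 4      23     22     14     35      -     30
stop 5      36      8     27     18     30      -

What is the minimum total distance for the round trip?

Depot→stop 1→stop 2→stop 3→stop 4→stop 5→Depot: 28+19+28+35+30+36 = 176
Depot→stop 1→stop 2→stop 3→stop 5→stop 4→Depot: 28+19+28+18+30+23 = 146
Depot→stop 1→stop 2→stop 4→stop 3→stop 5→Depot: 28+19+14+35+18+36 = 150
Depot→stop 1→stop 2→stop 4→stop 5→stop 3→Depot: 28+19+14+30+18+22 = 131
Depot→stop 1→stop 2→stop 5→stop 3→stop 4→Depot: 28+19+27+18+35+23 = 150
Depot→stop 1→stop 2→stop 5→stop 4→stop 3→Depot: 28+19+27+30+35+22 = 161
Depot→stop 1→stop 3→stop 2→stop 4→stop 5→Depot: 28+13+28+14+30+36 = 149
Depot→stop 1→stop 3→stop 2→stop 5→stop 4→Depot: 28+13+28+27+30+23 = 149
Depot→stop 1→stop 3→stop 4→stop 2→stop 5→Depot: 28+13+35+14+27+36 = 153
Depot→stop 1→stop 3→stop 4→stop 5→stop 2→Depot: 28+13+35+30+27+9 = 142
Depot→stop 1→stop 3→stop 5→stop 2→stop 4→Depot: 28+13+18+27+14+23 = 123
Depot→stop 1→stop 3→stop 5→stop 4→stop 2→Depot: 28+13+18+30+14+9 = 112
Depot→stop 1→stop 4→stop 2→stop 3→stop 5→Depot: 28+22+14+28+18+36 = 146
Depot→stop 1→stop 4→stop 2→stop 5→stop 3→Depot: 28+22+14+27+18+22 = 131
… (46 more)
Depot→stop 2→stop 4→stop 1→stop 5→stop 3→Depot: 9+14+22+8+18+22 = 93  ← best
The minimum is 93.
One optimal route: Depot → stop 2 → stop 4 → stop 1 → stop 5 → stop 3 → Depot (or its reverse).

Shortest round trip = 93 km.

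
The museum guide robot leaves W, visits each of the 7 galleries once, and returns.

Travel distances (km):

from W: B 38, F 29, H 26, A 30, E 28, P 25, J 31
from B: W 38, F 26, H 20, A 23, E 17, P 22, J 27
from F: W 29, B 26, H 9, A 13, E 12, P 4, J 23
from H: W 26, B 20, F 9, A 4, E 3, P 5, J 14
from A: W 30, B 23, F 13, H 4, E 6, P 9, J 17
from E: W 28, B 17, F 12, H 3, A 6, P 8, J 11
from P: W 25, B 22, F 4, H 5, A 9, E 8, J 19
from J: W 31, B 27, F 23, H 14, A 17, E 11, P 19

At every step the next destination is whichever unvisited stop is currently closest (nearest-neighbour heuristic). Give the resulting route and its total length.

129 km along W → P → F → H → E → A → J → B → W.

W → [P:25 / H:26 / E:28 / F:29 / A:30 / J:31 / B:38] → P (25)
P → [F:4 / H:5 / E:8 / A:9 / J:19 / B:22] → F (4)
F → [H:9 / E:12 / A:13 / J:23 / B:26] → H (9)
H → [E:3 / A:4 / J:14 / B:20] → E (3)
E → [A:6 / J:11 / B:17] → A (6)
A → [J:17 / B:23] → J (17)
J → [B:27] → B (27)
Return B→W: 38.
Total = 25 + 4 + 9 + 3 + 6 + 17 + 27 + 38 = 129.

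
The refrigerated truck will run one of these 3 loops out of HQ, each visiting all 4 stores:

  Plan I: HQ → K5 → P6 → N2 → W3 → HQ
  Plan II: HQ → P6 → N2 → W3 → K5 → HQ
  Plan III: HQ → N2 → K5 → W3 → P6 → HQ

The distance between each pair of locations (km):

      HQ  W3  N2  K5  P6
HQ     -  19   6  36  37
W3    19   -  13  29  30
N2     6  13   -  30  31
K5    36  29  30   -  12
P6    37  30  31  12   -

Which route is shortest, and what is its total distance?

111 km — Plan I is the shortest.

Plan I: 36 + 12 + 31 + 13 + 19 = 111
Plan II: 37 + 31 + 13 + 29 + 36 = 146
Plan III: 6 + 30 + 29 + 30 + 37 = 132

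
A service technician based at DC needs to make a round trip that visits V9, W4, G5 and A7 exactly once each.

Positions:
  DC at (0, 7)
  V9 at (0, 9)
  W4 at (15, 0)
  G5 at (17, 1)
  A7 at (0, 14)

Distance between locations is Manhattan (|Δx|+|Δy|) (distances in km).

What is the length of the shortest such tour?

With 4 stops there are 4!/2 = 12 distinct round trips (a route and its reverse cost the same).
DC-V9-W4-G5-A7-DC: 2+24+3+30+7 = 66
DC-V9-W4-A7-G5-DC: 2+24+29+30+23 = 108
DC-V9-G5-W4-A7-DC: 2+25+3+29+7 = 66
DC-V9-G5-A7-W4-DC: 2+25+30+29+22 = 108
DC-V9-A7-W4-G5-DC: 2+5+29+3+23 = 62
DC-V9-A7-G5-W4-DC: 2+5+30+3+22 = 62
DC-W4-V9-G5-A7-DC: 22+24+25+30+7 = 108
DC-W4-V9-A7-G5-DC: 22+24+5+30+23 = 104
DC-W4-G5-V9-A7-DC: 22+3+25+5+7 = 62
DC-W4-A7-V9-G5-DC: 22+29+5+25+23 = 104
DC-G5-V9-W4-A7-DC: 23+25+24+29+7 = 108
DC-G5-W4-V9-A7-DC: 23+3+24+5+7 = 62
The minimum is 62.
One optimal route: DC → V9 → A7 → W4 → G5 → DC (or its reverse).

Minimum total distance: 62 km.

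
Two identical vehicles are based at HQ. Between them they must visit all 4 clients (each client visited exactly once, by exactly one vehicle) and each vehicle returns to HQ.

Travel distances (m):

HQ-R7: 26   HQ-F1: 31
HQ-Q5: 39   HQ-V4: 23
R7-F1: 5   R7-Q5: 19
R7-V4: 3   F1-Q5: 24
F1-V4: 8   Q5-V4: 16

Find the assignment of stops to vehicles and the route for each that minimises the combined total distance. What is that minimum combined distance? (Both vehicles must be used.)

140 m — the smallest possible combined total.

Try each way of splitting the stops between the two vehicles (each non-empty) and, for each split, find the best tour for each vehicle:
  {R7} + {F1, Q5, V4}: 52 + 94 = 146
  {F1} + {R7, Q5, V4}: 62 + 84 = 146
  {R7, F1} + {Q5, V4}: 62 + 78 = 140
  {Q5} + {R7, F1, V4}: 78 + 62 = 140
  {R7, Q5} + {F1, V4}: 84 + 62 = 146
  {F1, Q5} + {R7, V4}: 94 + 52 = 146
  … (7 splits in total)
Best: vehicle 1 HQ → R7 → F1 → HQ = 62; vehicle 2 HQ → Q5 → V4 → HQ = 78; combined 140.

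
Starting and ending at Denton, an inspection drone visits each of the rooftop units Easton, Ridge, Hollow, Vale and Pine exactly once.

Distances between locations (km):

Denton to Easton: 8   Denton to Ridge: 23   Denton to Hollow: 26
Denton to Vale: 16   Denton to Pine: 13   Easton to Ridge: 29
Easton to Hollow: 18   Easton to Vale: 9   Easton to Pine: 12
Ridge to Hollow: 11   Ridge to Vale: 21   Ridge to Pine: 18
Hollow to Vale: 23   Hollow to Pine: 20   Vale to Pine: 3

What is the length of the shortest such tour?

With 5 stops there are 5!/2 = 60 distinct round trips (a route and its reverse cost the same).
Denton-Easton-Ridge-Hollow-Vale-Pine-Denton: 8+29+11+23+3+13 = 87
Denton-Easton-Ridge-Hollow-Pine-Vale-Denton: 8+29+11+20+3+16 = 87
Denton-Easton-Ridge-Vale-Hollow-Pine-Denton: 8+29+21+23+20+13 = 114
Denton-Easton-Ridge-Vale-Pine-Hollow-Denton: 8+29+21+3+20+26 = 107
Denton-Easton-Ridge-Pine-Hollow-Vale-Denton: 8+29+18+20+23+16 = 114
Denton-Easton-Ridge-Pine-Vale-Hollow-Denton: 8+29+18+3+23+26 = 107
Denton-Easton-Hollow-Ridge-Vale-Pine-Denton: 8+18+11+21+3+13 = 74
Denton-Easton-Hollow-Ridge-Pine-Vale-Denton: 8+18+11+18+3+16 = 74
Denton-Easton-Hollow-Vale-Ridge-Pine-Denton: 8+18+23+21+18+13 = 101
Denton-Easton-Hollow-Vale-Pine-Ridge-Denton: 8+18+23+3+18+23 = 93
Denton-Easton-Hollow-Pine-Ridge-Vale-Denton: 8+18+20+18+21+16 = 101
Denton-Easton-Hollow-Pine-Vale-Ridge-Denton: 8+18+20+3+21+23 = 93
Denton-Easton-Vale-Ridge-Hollow-Pine-Denton: 8+9+21+11+20+13 = 82
Denton-Easton-Vale-Ridge-Pine-Hollow-Denton: 8+9+21+18+20+26 = 102
… (46 more)
The minimum is 74.
One optimal route: Denton → Easton → Hollow → Ridge → Vale → Pine → Denton (or its reverse).

Minimum total distance: 74 km.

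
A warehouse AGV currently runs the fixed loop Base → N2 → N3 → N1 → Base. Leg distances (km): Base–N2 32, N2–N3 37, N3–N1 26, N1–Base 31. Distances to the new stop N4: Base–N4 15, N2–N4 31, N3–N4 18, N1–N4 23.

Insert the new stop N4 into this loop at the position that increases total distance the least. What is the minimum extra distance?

+7 km — insert N4 between N1 and Base.

Insertion cost between consecutive stops i–j is d(i,N4) + d(N4,j) − d(i,j):
  between Base and N2: 15 + 31 − 32 = 14
  between N2 and N3: 31 + 18 − 37 = 12
  between N3 and N1: 18 + 23 − 26 = 15
  between N1 and Base: 23 + 15 − 31 = 7
Cheapest insertion is between N1 and Base, adding 7.
New total = 126 + 7 = 133.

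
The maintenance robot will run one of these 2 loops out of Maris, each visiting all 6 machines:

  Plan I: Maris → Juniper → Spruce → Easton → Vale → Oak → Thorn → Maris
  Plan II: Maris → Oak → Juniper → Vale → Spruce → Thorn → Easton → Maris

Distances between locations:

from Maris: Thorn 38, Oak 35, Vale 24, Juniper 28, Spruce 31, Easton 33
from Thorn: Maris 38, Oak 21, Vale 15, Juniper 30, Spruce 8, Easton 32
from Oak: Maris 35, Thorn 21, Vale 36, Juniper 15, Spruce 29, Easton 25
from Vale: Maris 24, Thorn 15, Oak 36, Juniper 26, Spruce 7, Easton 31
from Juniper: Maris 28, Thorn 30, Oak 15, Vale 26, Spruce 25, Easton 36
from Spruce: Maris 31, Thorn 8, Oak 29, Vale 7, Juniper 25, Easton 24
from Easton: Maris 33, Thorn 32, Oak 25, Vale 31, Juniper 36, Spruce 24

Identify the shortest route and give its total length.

Plan I: 28 + 25 + 24 + 31 + 36 + 21 + 38 = 203
Plan II: 35 + 15 + 26 + 7 + 8 + 32 + 33 = 156

Shortest is Plan II, total 156.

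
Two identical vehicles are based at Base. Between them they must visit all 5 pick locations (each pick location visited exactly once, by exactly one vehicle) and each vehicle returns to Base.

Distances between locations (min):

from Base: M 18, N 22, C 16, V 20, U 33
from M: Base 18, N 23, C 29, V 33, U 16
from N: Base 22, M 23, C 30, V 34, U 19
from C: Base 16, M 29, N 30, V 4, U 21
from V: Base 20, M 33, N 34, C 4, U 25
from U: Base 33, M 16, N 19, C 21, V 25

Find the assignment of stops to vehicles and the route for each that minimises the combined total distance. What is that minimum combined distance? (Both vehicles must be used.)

There are 2^4 − 1 = 15 ways to divide the 5 stops into two non-empty groups. For each, the best each vehicle can do is its own shortest tour through its group:
  {M} + {N, C, V, U}: 36 + 86 = 122
  {N} + {M, C, V, U}: 44 + 79 = 123
  {M, N} + {C, V, U}: 63 + 78 = 141
  {C} + {M, N, V, U}: 32 + 105 = 137
  {M, C} + {N, V, U}: 63 + 86 = 149
  {N, C} + {M, V, U}: 68 + 79 = 147
  … (15 splits in total)
  {C, V} + {M, N, U}: 40 + 75 = 115  ← best
Best: vehicle 1 Base → C → V → Base = 40; vehicle 2 Base → M → U → N → Base = 75; combined 115.

Minimum combined distance: 115 min.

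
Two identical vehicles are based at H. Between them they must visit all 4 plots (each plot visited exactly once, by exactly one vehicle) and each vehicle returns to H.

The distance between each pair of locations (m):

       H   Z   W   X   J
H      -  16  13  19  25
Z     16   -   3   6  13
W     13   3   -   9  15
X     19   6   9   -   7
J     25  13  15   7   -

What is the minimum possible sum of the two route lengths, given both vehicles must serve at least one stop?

Check every non-empty split of the stops between the two vehicles; for each half take its own optimal tour:
  {Z} + {W, X, J}: 32 + 54 = 86
  {W} + {Z, X, J}: 26 + 54 = 80
  {Z, W} + {X, J}: 32 + 51 = 83
  {X} + {Z, W, J}: 38 + 54 = 92
  {Z, X} + {W, J}: 41 + 53 = 94
  {W, X} + {Z, J}: 41 + 54 = 95
  … (7 splits in total)
Best: vehicle 1 H → W → H = 26; vehicle 2 H → Z → X → J → H = 54; combined 80.

Minimum combined distance: 80 m.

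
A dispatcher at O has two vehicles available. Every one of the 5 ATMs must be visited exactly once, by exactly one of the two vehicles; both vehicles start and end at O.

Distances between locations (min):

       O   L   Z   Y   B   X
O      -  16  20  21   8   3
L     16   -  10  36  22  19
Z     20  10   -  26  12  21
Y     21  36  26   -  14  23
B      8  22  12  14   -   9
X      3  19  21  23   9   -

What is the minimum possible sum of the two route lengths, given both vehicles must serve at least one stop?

Try each way of splitting the stops between the two vehicles (each non-empty) and, for each split, find the best tour for each vehicle:
  {L} + {Z, Y, B, X}: 32 + 71 = 103
  {Z} + {L, Y, B, X}: 40 + 78 = 118
  {L, Z} + {Y, B, X}: 46 + 47 = 93
  {Y} + {L, Z, B, X}: 42 + 50 = 92
  {L, Y} + {Z, B, X}: 73 + 44 = 117
  {Z, Y} + {L, B, X}: 67 + 50 = 117
  … (15 splits in total)
  {L, Z, Y, B} + {X}: 73 + 6 = 79  ← best
Best: vehicle 1 O → L → Z → B → Y → O = 73; vehicle 2 O → X → O = 6; combined 79.

79 min — the smallest possible combined total.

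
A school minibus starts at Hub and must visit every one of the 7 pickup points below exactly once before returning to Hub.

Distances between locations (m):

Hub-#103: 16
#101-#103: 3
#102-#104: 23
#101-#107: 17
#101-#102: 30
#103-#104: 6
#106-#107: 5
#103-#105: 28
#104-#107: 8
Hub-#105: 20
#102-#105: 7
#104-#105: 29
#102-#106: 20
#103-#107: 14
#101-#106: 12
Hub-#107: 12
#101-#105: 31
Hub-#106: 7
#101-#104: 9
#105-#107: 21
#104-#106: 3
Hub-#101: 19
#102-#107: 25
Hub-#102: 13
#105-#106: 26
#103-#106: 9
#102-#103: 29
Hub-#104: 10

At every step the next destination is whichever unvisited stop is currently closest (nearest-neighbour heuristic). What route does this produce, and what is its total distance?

Nearest-neighbour total = 77 m; route Hub → #106 → #104 → #103 → #101 → #107 → #105 → #102 → Hub.

Hub → [#106:7 / #104:10 / #107:12 / #102:13 / #103:16 / #101:19 / #105:20] → #106 (7)
#106 → [#104:3 / #107:5 / #103:9 / #101:12 / #102:20 / #105:26] → #104 (3)
#104 → [#103:6 / #107:8 / #101:9 / #102:23 / #105:29] → #103 (6)
#103 → [#101:3 / #107:14 / #105:28 / #102:29] → #101 (3)
#101 → [#107:17 / #102:30 / #105:31] → #107 (17)
#107 → [#105:21 / #102:25] → #105 (21)
#105 → [#102:7] → #102 (7)
Return #102→Hub: 13.
Total = 7 + 3 + 6 + 3 + 17 + 21 + 7 + 13 = 77.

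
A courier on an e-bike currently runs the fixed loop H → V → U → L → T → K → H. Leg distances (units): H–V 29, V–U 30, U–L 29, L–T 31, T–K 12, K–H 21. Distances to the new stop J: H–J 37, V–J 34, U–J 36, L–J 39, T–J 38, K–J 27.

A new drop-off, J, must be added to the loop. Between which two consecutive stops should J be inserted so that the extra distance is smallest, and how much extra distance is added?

Insertion cost between consecutive stops i–j is d(i,J) + d(J,j) − d(i,j):
  between H and V: 37 + 34 − 29 = 42
  between V and U: 34 + 36 − 30 = 40
  between U and L: 36 + 39 − 29 = 46
  between L and T: 39 + 38 − 31 = 46
  between T and K: 38 + 27 − 12 = 53
  between K and H: 27 + 37 − 21 = 43
Cheapest insertion is between V and U, adding 40.
New total = 152 + 40 = 192.

+40 — insert J between V and U.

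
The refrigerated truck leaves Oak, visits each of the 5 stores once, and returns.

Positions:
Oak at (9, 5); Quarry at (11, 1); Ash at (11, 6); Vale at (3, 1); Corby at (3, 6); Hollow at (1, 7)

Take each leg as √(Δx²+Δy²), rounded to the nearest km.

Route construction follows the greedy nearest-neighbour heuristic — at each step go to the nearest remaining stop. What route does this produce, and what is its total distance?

Total distance 30 km via the nearest-neighbour route Oak → Ash → Quarry → Vale → Corby → Hollow → Oak.

From Oak: distances to unvisited — Ash=2, Quarry=4, Corby=6, Vale=7, Hollow=8. Nearest is Ash (2).
From Ash: distances to unvisited — Quarry=5, Corby=8, Vale=9, Hollow=10. Nearest is Quarry (5).
From Quarry: distances to unvisited — Vale=8, Corby=9, Hollow=12. Nearest is Vale (8).
From Vale: distances to unvisited — Corby=5, Hollow=6. Nearest is Corby (5).
From Corby: distances to unvisited — Hollow=2. Nearest is Hollow (2).
Return Hollow→Oak: 8.
Total = 2 + 5 + 8 + 5 + 2 + 8 = 30.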